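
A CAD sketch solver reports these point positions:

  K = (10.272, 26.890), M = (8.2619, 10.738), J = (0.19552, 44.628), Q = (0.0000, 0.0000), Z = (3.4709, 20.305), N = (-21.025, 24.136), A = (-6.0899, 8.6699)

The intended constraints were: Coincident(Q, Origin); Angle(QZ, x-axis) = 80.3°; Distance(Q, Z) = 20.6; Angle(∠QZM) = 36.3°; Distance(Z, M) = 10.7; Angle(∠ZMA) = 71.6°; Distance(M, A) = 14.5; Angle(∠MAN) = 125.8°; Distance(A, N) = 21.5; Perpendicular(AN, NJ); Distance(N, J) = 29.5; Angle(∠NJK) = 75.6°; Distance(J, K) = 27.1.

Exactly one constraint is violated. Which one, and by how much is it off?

Distance(J, K) = 27.1 — off by 6.70.

Q = (0.00, 0.00) ✓; QZ at 80.30° ✓; |QZ| = 20.60 ✓; ∠QZM = 36.30° ✓; |ZM| = 10.70 ✓; ∠ZMA = 71.60° ✓; |MA| = 14.50 ✓; ∠MAN = 125.8° ✓; |AN| = 21.50 ✓; ∠(AN, NJ) = 90.00° ✓; |NJ| = 29.50 ✓; ∠NJK = 75.60° ✓; |JK| = 20.40 ✗.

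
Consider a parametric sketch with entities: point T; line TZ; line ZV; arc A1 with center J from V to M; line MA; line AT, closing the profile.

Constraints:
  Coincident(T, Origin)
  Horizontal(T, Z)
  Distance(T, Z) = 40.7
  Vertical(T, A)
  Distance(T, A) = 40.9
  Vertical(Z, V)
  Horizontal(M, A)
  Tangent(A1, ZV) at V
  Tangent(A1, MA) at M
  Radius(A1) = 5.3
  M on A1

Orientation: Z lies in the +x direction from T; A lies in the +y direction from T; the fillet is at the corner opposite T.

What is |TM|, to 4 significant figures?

54.09

T is at the origin; T and Z share the same y with |TZ| = 40.7 and Z on the +x side, so Z = (40.70, 0.000). T and A share the same x with |TA| = 40.9 and A on the +y side, so A = (0.000, 40.90). The virtual corner opposite T is at (40.70, 40.90). The tangent condition forces JV to be normal to ZV and tangency of A1 to MA means the radius JM is perpendicular to MA, with radius 5.3, so the center J sits 5.3 in from both sides at J = (35.40, 35.60). That places the tangent points at V = (40.70, 35.60) on ZV and M = (35.40, 40.90) on MA. Then |TM| = |M − T| = 54.09.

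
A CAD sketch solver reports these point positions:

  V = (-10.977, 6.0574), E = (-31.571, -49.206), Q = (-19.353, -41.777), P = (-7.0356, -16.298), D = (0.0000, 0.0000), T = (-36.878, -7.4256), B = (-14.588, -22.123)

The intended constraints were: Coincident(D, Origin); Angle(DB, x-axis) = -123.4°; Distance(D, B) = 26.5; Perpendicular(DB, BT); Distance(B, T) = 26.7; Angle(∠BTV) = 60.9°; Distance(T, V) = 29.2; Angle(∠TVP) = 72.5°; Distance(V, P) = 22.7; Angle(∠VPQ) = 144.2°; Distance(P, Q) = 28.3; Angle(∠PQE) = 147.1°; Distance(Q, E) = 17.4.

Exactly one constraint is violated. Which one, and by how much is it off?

Distance(Q, E) = 17.4 — off by 3.10.

D = (0.00, 0.00) ✓; DB at -123.4° ✓; |DB| = 26.50 ✓; ∠(DB, BT) = 90.00° ✓; |BT| = 26.70 ✓; ∠BTV = 60.90° ✓; |TV| = 29.20 ✓; ∠TVP = 72.50° ✓; |VP| = 22.70 ✓; ∠VPQ = 144.2° ✓; |PQ| = 28.30 ✓; ∠PQE = 147.1° ✓; |QE| = 14.30 ✗.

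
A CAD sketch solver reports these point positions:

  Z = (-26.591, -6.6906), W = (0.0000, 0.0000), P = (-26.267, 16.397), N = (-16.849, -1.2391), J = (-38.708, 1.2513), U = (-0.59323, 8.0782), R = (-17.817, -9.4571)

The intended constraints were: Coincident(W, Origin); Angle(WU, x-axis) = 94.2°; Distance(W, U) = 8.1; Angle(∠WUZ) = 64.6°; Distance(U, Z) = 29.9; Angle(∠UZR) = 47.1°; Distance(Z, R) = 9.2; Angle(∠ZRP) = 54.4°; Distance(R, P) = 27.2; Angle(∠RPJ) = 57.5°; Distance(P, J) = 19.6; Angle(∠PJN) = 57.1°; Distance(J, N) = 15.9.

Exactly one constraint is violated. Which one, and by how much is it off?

Distance(J, N) = 15.9 — off by 6.10.

W = (0.00, 0.00) ✓; WU at 94.20° ✓; |WU| = 8.100 ✓; ∠WUZ = 64.60° ✓; |UZ| = 29.90 ✓; ∠UZR = 47.10° ✓; |ZR| = 9.200 ✓; ∠ZRP = 54.40° ✓; |RP| = 27.20 ✓; ∠RPJ = 57.50° ✓; |PJ| = 19.60 ✓; ∠PJN = 57.10° ✓; |JN| = 22.00 ✗.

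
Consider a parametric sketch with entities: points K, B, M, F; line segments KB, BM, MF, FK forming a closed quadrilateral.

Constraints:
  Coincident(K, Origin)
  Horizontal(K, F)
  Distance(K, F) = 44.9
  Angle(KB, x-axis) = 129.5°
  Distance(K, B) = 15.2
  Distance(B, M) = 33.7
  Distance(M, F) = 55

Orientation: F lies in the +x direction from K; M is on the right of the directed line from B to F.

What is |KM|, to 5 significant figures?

22.445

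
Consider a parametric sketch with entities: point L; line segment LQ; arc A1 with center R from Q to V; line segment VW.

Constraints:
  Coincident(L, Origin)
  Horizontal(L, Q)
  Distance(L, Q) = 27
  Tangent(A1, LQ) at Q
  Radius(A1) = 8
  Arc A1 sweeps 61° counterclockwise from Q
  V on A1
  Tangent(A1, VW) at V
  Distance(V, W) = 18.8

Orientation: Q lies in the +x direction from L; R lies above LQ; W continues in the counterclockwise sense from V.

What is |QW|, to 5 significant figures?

26.124

On A1, Q sits at bearing -90° from R; a 61° counterclockwise sweep puts V at bearing -29°, so V = R + 8.0·(cos -29°, sin -29°) = (33.997, 4.1215). Tangency of A1 to VW means the radius RV is perpendicular to VW, so VW runs along (−sin -29°, cos -29°); with |VW| = 18.8, W = (43.111, 20.564). Then |QW| = |W − Q| = 26.124.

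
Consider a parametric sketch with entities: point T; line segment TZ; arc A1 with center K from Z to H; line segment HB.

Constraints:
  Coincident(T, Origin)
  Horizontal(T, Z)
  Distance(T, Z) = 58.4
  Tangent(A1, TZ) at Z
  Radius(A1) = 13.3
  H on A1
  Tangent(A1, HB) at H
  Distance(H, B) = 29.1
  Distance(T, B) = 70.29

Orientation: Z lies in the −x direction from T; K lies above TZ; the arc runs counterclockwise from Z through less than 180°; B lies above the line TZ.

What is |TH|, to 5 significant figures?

48.761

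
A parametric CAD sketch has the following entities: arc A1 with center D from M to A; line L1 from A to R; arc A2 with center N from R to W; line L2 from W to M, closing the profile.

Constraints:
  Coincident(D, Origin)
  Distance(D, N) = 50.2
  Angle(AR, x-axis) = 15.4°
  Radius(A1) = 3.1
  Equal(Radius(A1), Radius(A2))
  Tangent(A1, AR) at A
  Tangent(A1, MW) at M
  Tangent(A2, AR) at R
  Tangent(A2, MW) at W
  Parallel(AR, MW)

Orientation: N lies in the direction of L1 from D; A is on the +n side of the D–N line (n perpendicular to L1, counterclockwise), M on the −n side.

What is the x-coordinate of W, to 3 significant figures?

49.2

The slot axis is L1's direction at 15.4°, so u = (cos 15.4°, sin 15.4°) = (0.964, 0.266) and n = (−sin 15.4°, cos 15.4°) = (-0.266, 0.964). D is at the origin and N lies 50.2 along u from D, so N = 50.2·u = (48.4, 13.3). Tangency of A1 to both parallel lines with radius 3.1 puts A and M at D ± 3.1·n: A = (-0.823, 2.99), M = (0.823, -2.99). Equal radii place R and W the same way about N: R = N + 3.1·n = (47.6, 16.3), W = N − 3.1·n = (49.2, 10.3). So W.x = 49.2.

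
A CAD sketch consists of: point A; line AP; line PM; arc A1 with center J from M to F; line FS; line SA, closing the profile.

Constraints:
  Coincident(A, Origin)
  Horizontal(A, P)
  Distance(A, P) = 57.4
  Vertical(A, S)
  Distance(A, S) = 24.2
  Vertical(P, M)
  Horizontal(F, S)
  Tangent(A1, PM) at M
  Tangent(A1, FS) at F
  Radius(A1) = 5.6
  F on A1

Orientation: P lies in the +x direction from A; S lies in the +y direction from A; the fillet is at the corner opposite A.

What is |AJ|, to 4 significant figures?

55.04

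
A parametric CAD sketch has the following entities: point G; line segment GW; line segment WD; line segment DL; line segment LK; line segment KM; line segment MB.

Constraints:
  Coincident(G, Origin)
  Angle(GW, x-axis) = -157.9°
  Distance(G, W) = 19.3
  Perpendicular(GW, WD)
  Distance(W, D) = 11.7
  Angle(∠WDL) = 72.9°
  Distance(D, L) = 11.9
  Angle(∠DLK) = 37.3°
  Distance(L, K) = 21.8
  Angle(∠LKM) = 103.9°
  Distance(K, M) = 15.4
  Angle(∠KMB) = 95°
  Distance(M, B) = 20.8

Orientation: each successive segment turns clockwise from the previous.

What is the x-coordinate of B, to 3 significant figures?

-29.3

∠LKM = 103.9° gives KM at 146° from the x-axis; with |KM| = 15.4, M = (-39.4, -1.49). ∠KMB = 95.0° gives MB at 61.2° from the x-axis; with |MB| = 20.8, B = (-29.3, 16.7). So B.x = -29.3.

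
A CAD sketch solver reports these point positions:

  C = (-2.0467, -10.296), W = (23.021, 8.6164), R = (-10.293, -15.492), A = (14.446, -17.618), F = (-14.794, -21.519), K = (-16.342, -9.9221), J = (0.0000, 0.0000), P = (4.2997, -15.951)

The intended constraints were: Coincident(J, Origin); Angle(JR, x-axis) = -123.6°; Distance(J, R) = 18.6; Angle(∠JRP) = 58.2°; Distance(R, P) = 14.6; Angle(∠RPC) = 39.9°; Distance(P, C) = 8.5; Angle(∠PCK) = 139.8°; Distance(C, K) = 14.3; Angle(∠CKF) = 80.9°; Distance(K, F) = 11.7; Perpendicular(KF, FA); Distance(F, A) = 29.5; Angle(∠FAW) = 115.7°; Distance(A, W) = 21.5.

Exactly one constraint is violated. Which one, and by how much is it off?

Distance(A, W) = 21.5 — off by 6.10.

J = (0.00, 0.00) ✓; JR at -123.6° ✓; |JR| = 18.60 ✓; ∠JRP = 58.20° ✓; |RP| = 14.60 ✓; ∠RPC = 39.90° ✓; |PC| = 8.500 ✓; ∠PCK = 139.8° ✓; |CK| = 14.30 ✓; ∠CKF = 80.90° ✓; |KF| = 11.70 ✓; ∠(KF, FA) = 90.00° ✓; |FA| = 29.50 ✓; ∠FAW = 115.7° ✓; |AW| = 27.60 ✗.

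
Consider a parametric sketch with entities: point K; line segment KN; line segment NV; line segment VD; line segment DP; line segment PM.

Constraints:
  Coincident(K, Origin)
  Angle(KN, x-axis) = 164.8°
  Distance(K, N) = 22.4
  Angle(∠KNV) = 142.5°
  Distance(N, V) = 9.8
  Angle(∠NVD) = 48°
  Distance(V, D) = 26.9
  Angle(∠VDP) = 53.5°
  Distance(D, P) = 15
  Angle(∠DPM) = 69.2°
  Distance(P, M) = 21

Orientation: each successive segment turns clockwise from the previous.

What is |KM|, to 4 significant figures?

27.75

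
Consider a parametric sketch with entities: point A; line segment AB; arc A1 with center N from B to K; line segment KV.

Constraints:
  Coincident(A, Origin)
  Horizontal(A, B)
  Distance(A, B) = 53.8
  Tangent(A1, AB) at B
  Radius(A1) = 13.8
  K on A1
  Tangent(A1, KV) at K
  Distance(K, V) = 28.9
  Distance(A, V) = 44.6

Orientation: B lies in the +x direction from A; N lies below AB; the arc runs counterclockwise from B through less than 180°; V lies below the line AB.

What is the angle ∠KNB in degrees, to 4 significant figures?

64.53°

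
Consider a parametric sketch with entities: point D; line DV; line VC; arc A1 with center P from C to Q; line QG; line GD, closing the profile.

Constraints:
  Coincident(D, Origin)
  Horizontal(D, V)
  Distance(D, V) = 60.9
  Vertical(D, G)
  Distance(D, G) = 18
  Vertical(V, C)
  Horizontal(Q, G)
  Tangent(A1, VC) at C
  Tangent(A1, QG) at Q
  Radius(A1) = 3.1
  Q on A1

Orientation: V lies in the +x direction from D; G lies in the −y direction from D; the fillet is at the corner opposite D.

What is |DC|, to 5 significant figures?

62.696

The virtual corner opposite D is at (60.900, -18.000). The tangent condition forces PC to be normal to VC and A1 meets QG tangentially, so PQ is at right angles to QG, with radius 3.1, so the center P sits 3.1 in from both sides at P = (57.800, -14.900). That places the tangent points at C = (60.900, -14.900) on VC and Q = (57.800, -18.000) on QG. Then |DC| = |C − D| = 62.696.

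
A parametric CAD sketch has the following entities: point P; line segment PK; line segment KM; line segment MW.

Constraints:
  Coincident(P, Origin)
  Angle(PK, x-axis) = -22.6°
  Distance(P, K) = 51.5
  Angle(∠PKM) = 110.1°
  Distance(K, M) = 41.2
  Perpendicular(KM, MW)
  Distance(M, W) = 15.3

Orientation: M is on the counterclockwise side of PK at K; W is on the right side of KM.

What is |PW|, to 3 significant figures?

86.7

P is at the origin; PK runs at -22.6° with length 51.5, so K = 51.5·(cos -22.6°, sin -22.6°) = (47.5, -19.8). ∠PKM = 110.1°, so KM runs at -22.6° + (180° − 110.1°) = 47.3° from the x-axis; with |KM| = 41.2, M = K + 41.2·(cos 47.3°, sin 47.3°) = (75.5, 10.5). The perpendicularity gives MW at right angles to KM; with |MW| = 15.3 on the right of KM, W = M + 15.3·(0.735, -0.678) = (86.7, 0.111). Then |PW| = |W − P| = 86.7.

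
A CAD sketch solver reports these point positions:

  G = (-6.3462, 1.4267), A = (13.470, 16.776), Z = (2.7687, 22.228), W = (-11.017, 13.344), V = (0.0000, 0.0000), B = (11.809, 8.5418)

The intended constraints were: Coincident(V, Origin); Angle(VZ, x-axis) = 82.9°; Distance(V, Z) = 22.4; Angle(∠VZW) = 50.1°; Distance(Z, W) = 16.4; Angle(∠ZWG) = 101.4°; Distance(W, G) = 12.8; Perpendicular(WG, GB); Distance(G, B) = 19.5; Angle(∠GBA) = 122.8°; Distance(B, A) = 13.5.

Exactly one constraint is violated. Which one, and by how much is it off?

Distance(B, A) = 13.5 — off by 5.10.

V = (0.00, 0.00) ✓; VZ at 82.90° ✓; |VZ| = 22.40 ✓; ∠VZW = 50.10° ✓; |ZW| = 16.40 ✓; ∠ZWG = 101.4° ✓; |WG| = 12.80 ✓; ∠(WG, GB) = 90.00° ✓; |GB| = 19.50 ✓; ∠GBA = 122.8° ✓; |BA| = 8.400 ✗.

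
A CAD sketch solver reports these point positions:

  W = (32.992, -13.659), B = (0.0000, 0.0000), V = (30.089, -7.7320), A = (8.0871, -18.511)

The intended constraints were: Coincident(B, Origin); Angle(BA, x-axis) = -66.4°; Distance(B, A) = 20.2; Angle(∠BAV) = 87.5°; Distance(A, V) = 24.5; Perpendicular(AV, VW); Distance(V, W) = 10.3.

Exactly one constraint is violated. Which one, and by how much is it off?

Distance(V, W) = 10.3 — off by 3.70.

B = (0.00, 0.00) ✓; BA at -66.40° ✓; |BA| = 20.20 ✓; ∠BAV = 87.50° ✓; |AV| = 24.50 ✓; ∠(AV, VW) = 90.01° ✓; |VW| = 6.600 ✗.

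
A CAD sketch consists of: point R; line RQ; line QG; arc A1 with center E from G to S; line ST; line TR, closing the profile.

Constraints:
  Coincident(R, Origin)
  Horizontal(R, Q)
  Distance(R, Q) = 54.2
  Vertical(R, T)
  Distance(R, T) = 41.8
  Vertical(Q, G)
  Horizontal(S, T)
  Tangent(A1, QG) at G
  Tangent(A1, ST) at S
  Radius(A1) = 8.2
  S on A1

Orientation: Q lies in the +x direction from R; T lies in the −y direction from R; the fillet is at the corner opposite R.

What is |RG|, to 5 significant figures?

63.770

The virtual corner opposite R is at (54.200, -41.800). The tangent condition forces EG to be normal to QG and tangency of A1 to ST means the radius ES is perpendicular to ST, with radius 8.2, so the center E sits 8.2 in from both sides at E = (46.000, -33.600). That places the tangent points at G = (54.200, -33.600) on QG and S = (46.000, -41.800) on ST. Then |RG| = |G − R| = 63.770.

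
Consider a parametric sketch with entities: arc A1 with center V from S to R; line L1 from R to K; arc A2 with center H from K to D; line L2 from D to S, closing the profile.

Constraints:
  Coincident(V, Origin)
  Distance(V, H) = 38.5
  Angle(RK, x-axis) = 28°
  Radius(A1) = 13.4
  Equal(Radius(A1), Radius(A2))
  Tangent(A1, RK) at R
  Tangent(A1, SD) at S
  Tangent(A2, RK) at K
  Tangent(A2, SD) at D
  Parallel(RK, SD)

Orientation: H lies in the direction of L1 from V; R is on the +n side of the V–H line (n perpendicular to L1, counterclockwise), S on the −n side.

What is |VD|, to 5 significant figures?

40.765

Tangency of A1 to both parallel lines with radius 13.4 puts R and S at V ± 13.4·n: R = (-6.2909, 11.831), S = (6.2909, -11.831). Equal radii place K and D the same way about H: K = H + 13.4·n = (27.703, 29.906), D = H − 13.4·n = (40.284, 6.2432). Then |VD| = |D − V| = 40.765.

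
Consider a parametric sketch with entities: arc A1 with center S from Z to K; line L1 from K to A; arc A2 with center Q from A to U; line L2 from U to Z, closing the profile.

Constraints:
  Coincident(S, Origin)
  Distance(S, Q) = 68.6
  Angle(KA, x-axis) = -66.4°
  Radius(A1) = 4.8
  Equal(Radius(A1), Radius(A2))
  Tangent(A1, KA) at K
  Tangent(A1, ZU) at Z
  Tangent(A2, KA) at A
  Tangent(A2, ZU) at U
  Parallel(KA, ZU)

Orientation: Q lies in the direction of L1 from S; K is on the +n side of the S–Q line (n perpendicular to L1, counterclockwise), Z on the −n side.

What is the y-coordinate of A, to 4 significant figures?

-60.94

The slot axis is L1's direction at -66.4°, so u = (cos -66.4°, sin -66.4°) = (0.4003, -0.9164) and n = (−sin -66.4°, cos -66.4°) = (0.9164, 0.4003). S is at the origin and Q lies 68.6 along u from S, so Q = 68.6·u = (27.46, -62.86). Tangency of A1 to both parallel lines with radius 4.8 puts K and Z at S ± 4.8·n: K = (4.399, 1.922), Z = (-4.399, -1.922). Equal radii place A and U the same way about Q: A = Q + 4.8·n = (31.86, -60.94), U = Q − 4.8·n = (23.07, -64.78). So A.y = -60.94.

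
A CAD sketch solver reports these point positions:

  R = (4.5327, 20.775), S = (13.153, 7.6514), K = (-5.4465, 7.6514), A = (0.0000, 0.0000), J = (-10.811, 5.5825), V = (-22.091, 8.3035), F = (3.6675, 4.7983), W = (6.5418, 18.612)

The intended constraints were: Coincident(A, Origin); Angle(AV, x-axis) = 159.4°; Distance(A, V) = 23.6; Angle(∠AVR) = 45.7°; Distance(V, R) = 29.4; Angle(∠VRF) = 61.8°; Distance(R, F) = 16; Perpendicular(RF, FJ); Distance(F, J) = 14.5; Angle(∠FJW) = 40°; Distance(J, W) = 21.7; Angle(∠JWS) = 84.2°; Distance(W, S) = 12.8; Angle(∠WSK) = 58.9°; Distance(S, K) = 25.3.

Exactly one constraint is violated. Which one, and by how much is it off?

Distance(S, K) = 25.3 — off by 6.70.

A = (0.00, 0.00) ✓; AV at 159.4° ✓; |AV| = 23.60 ✓; ∠AVR = 45.70° ✓; |VR| = 29.40 ✓; ∠VRF = 61.80° ✓; |RF| = 16.00 ✓; ∠(RF, FJ) = 90.00° ✓; |FJ| = 14.50 ✓; ∠FJW = 40.00° ✓; |JW| = 21.70 ✓; ∠JWS = 84.20° ✓; |WS| = 12.80 ✓; ∠WSK = 58.90° ✓; |SK| = 18.60 ✗.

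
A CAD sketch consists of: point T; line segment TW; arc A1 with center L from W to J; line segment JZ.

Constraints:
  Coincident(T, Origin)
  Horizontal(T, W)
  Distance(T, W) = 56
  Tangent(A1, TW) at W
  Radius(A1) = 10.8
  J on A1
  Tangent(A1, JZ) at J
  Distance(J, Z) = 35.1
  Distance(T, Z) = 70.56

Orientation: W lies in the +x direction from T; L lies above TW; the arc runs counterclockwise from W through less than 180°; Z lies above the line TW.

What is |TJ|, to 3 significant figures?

67.6

Checks: |LJ| = 10.80 ✓; ∠(LJ, JZ) = 90.00° ✓; |JZ| = 35.10 ✓; |TZ| = 70.56 ✓.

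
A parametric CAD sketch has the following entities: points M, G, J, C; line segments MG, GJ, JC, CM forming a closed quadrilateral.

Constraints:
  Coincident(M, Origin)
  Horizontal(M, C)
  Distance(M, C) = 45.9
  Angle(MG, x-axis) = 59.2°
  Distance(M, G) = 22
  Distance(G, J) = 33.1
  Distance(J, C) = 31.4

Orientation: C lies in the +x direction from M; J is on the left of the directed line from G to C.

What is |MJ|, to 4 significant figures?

52.30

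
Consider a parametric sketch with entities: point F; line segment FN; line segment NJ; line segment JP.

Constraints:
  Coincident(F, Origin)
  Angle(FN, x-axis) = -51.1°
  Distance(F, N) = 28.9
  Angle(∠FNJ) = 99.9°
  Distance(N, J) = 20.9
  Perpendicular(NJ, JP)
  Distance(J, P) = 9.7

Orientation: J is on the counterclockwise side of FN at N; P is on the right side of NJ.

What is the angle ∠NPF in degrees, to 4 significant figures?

30.98°

F is at the origin; FN runs at -51.1° with length 28.9, so N = 28.9·(cos -51.1°, sin -51.1°) = (18.15, -22.49). ∠FNJ = 99.9°, so NJ runs at -51.1° + (180° − 99.9°) = 29.00° from the x-axis; with |NJ| = 20.9, J = N + 20.9·(cos 29.00°, sin 29.00°) = (36.43, -12.36). NJ is perpendicular to JP; with |JP| = 9.7 on the right of NJ, P = J + 9.7·(0.4848, -0.8746) = (41.13, -20.84). Then cos ∠NPF = PN·PF / (|PN||PF|), giving 30.98°.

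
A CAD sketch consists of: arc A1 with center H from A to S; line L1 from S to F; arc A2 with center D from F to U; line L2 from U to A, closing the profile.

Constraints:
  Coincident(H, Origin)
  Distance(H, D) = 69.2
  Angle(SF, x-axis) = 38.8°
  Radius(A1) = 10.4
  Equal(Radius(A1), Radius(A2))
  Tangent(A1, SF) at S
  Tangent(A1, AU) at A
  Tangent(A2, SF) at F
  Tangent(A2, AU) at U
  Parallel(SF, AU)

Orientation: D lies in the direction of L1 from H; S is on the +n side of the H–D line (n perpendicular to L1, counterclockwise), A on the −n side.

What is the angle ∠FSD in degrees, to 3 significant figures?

8.55°

The slot axis is L1's direction at 38.8°, so u = (cos 38.8°, sin 38.8°) = (0.779, 0.627) and n = (−sin 38.8°, cos 38.8°) = (-0.627, 0.779). H is at the origin and D lies 69.2 along u from H, so D = 69.2·u = (53.9, 43.4). Tangency of A1 to both parallel lines with radius 10.4 puts S and A at H ± 10.4·n: S = (-6.52, 8.11), A = (6.52, -8.11). Equal radii place F and U the same way about D: F = D + 10.4·n = (47.4, 51.5), U = D − 10.4·n = (60.4, 35.3). Then cos ∠FSD = SF·SD / (|SF||SD|), giving 8.55°.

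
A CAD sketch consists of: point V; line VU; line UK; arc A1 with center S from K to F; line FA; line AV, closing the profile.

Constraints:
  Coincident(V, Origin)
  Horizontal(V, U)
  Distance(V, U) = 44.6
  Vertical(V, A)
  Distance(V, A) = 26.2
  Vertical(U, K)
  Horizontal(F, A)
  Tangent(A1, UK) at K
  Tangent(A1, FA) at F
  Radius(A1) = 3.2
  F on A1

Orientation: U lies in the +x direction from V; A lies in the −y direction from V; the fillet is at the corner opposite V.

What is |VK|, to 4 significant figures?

50.18

V is at the origin; VU is horizontal with |VU| = 44.6 and U on the +x side, so U = (44.60, 0.000). V and A share the same x with |VA| = 26.2 and A on the −y side, so A = (0.000, -26.20). The virtual corner opposite V is at (44.60, -26.20). A1 meets UK tangentially, so SK is at right angles to UK and tangency of A1 to FA means the radius SF is perpendicular to FA, with radius 3.2, so the center S sits 3.2 in from both sides at S = (41.40, -23.00). That places the tangent points at K = (44.60, -23.00) on UK and F = (41.40, -26.20) on FA. Then |VK| = |K − V| = 50.18.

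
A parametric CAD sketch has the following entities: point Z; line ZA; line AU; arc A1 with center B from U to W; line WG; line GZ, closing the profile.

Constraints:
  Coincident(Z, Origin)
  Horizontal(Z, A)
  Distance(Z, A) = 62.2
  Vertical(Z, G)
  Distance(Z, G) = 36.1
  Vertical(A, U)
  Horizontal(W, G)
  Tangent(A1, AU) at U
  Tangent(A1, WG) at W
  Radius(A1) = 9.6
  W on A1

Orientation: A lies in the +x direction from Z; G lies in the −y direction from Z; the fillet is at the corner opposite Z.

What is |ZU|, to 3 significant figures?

67.6

The virtual corner opposite Z is at (62.2, -36.1). Since A1 is tangent to AU there, BU ⟂ AU and A1 meets WG tangentially, so BW is at right angles to WG, with radius 9.6, so the center B sits 9.6 in from both sides at B = (52.6, -26.5). That places the tangent points at U = (62.2, -26.5) on AU and W = (52.6, -36.1) on WG. Then |ZU| = |U − Z| = 67.6.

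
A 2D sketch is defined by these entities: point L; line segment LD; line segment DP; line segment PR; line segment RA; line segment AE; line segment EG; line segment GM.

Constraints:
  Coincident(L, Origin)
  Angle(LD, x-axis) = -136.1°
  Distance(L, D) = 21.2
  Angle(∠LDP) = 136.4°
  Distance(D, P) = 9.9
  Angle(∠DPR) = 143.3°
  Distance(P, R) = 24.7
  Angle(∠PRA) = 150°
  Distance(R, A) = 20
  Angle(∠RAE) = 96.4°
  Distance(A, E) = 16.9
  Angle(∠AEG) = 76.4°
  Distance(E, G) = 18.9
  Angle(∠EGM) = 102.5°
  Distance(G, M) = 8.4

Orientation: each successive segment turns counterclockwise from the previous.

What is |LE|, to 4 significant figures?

46.78

L is at the origin; LD runs at -136.1° with length 21.2, so D = (-15.28, -14.70). ∠LDP = 136.4° gives DP at -92.50° from the x-axis; with |DP| = 9.9, P = (-15.71, -24.59). ∠DPR = 143.3° gives PR at -55.80° from the x-axis; with |PR| = 24.7, R = (-1.824, -45.02). ∠PRA = 150.0° gives RA at -25.80° from the x-axis; with |RA| = 20.0, A = (16.18, -53.72). ∠RAE = 96.4° gives AE at 57.80° from the x-axis; with |AE| = 16.9, E = (25.19, -39.42). Then |LE| = |E − L| = 46.78.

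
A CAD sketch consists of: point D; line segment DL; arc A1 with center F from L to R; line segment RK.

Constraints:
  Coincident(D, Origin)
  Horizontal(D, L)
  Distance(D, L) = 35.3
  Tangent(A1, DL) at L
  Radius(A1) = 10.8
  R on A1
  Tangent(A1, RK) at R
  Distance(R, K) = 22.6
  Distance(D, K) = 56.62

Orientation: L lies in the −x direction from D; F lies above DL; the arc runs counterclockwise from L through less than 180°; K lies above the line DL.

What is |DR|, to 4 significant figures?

34.11

D is at the origin; D and L share the same y with |DL| = 35.3 and L on the −x side, so L = (-35.30, 0.000). A1 meets DL tangentially, so FL is at right angles to DL, so F = L + (0, 10.8) = (-35.30, 10.80). Since FR ⟂ RK (tangency), |FK| = √(10.8² + 22.6²) = 25.05 regardless of where R sits on A1. So K lies on both circle(D, 56.62) and circle(F, 25.05); the above-DL intersection is K = (-45.52, 33.67). R is the foot of the tangent from K: R = (-28.30, 19.03).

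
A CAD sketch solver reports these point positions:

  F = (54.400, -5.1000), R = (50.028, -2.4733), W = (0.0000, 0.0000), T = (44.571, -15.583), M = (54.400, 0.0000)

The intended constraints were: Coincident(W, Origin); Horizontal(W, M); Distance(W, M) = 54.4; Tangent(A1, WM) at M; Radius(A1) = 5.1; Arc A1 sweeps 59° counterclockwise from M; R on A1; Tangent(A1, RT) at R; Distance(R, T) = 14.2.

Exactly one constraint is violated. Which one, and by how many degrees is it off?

Tangent(A1, RT) at R — off by 8.40°.

W = (0.00, 0.00) ✓; W.y = 0.00, M.y = 0.00 ✓; |WM| = 54.40 ✓; ∠(FM, MW) = 90.00° ✓; |FM| = 5.100 ✓; bearing(F→R) − bearing(F→M) = 59.00° ✓; |FR| = 5.100 ✓; ∠(FR, RT) = 81.60° ✗; |RT| = 14.20 ✓.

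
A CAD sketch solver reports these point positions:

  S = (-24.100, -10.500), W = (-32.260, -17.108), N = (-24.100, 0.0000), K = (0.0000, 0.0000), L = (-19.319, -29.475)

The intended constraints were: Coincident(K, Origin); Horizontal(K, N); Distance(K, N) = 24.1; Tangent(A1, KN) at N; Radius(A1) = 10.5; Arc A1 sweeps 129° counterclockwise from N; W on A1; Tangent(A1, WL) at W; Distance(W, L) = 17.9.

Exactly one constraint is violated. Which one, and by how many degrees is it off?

Tangent(A1, WL) at W — off by 7.30°.

K = (0.00, 0.00) ✓; K.y = 0.00, N.y = 0.00 ✓; |KN| = 24.10 ✓; ∠(SN, NK) = 90.00° ✓; |SN| = 10.50 ✓; bearing(S→W) − bearing(S→N) = 129.0° ✓; |SW| = 10.50 ✓; ∠(SW, WL) = 82.70° ✗; |WL| = 17.90 ✓.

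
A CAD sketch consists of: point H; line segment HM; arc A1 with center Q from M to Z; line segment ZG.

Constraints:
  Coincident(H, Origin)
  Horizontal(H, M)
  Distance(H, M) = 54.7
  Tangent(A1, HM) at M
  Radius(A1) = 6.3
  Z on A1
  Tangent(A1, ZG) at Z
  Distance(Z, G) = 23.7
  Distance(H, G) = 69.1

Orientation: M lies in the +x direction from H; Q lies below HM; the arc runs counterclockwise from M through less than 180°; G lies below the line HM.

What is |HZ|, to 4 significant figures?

50.39

Checks: |QZ| = 6.300 ✓; ∠(QZ, ZG) = 90.00° ✓; |ZG| = 23.70 ✓; |HG| = 69.10 ✓.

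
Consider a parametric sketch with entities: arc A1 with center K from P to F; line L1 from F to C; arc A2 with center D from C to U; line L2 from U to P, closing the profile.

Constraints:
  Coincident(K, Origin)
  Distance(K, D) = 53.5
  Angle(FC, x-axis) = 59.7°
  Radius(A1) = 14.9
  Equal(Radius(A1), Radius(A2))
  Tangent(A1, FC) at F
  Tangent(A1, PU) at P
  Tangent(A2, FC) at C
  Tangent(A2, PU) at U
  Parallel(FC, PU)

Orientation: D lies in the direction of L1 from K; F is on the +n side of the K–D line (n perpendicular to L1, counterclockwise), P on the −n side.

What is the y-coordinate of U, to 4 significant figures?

38.67

The slot axis is L1's direction at 59.7°, so u = (cos 59.7°, sin 59.7°) = (0.5045, 0.8634) and n = (−sin 59.7°, cos 59.7°) = (-0.8634, 0.5045). K is at the origin and D lies 53.5 along u from K, so D = 53.5·u = (26.99, 46.19). Tangency of A1 to both parallel lines with radius 14.9 puts F and P at K ± 14.9·n: F = (-12.86, 7.517), P = (12.86, -7.517). Equal radii place C and U the same way about D: C = D + 14.9·n = (14.13, 53.71), U = D − 14.9·n = (39.86, 38.67). So U.y = 38.67.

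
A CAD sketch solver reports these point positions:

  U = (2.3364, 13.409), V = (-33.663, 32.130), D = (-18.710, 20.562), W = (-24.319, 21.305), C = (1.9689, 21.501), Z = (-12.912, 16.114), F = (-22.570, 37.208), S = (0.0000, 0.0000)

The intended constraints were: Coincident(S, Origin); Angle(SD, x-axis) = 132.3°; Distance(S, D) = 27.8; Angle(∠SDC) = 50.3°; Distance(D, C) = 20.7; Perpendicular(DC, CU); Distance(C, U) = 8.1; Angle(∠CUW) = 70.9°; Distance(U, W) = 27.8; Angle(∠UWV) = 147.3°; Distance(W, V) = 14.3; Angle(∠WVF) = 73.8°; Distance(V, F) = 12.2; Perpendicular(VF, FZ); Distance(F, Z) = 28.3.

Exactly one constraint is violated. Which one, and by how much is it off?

Distance(F, Z) = 28.3 — off by 5.10.

S = (0.00, 0.00) ✓; SD at 132.3° ✓; |SD| = 27.80 ✓; ∠SDC = 50.30° ✓; |DC| = 20.70 ✓; ∠(DC, CU) = 90.00° ✓; |CU| = 8.100 ✓; ∠CUW = 70.90° ✓; |UW| = 27.80 ✓; ∠UWV = 147.3° ✓; |WV| = 14.30 ✓; ∠WVF = 73.80° ✓; |VF| = 12.20 ✓; ∠(VF, FZ) = 90.00° ✓; |FZ| = 23.20 ✗.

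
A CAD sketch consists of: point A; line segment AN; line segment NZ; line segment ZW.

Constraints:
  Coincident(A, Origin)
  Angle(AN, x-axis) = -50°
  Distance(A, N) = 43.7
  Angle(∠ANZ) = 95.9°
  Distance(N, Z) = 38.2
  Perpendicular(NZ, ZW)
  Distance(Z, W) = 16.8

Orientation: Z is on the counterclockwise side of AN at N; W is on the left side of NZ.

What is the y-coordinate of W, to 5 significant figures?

1.8517

∠ANZ = 95.9°, so NZ runs at -50.0° + (180° − 95.9°) = 34.100° from the x-axis; with |NZ| = 38.2, Z = N + 38.2·(cos 34.100°, sin 34.100°) = (59.722, -12.060). NZ ⟂ ZW; with |ZW| = 16.8 on the left of NZ, W = Z + 16.8·(-0.56064, 0.82806) = (50.303, 1.8517). So W.y = 1.8517.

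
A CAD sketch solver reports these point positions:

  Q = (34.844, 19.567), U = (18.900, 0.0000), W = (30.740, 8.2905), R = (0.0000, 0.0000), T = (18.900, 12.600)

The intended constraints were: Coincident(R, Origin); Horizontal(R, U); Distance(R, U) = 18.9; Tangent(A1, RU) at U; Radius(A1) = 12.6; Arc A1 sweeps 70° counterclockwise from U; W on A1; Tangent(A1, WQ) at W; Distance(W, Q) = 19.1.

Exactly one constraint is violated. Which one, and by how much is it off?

Distance(W, Q) = 19.1 — off by 7.10.

R = (0.00, 0.00) ✓; R.y = 0.00, U.y = 0.00 ✓; |RU| = 18.90 ✓; ∠(TU, UR) = 90.00° ✓; |TU| = 12.60 ✓; bearing(T→W) − bearing(T→U) = 70.00° ✓; |TW| = 12.60 ✓; ∠(TW, WQ) = 90.00° ✓; |WQ| = 12.00 ✗.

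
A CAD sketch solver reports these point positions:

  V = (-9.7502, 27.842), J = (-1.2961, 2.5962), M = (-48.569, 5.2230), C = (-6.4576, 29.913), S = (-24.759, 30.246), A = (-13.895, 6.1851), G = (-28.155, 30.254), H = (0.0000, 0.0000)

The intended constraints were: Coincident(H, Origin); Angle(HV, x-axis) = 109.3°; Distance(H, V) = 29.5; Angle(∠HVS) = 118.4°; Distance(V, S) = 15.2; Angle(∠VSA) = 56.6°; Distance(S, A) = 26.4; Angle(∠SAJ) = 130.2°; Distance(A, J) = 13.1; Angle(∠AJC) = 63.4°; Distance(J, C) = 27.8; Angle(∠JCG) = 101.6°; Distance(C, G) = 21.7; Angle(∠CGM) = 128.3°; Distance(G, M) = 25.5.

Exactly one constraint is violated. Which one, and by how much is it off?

Distance(G, M) = 25.5 — off by 6.80.

H = (0.00, 0.00) ✓; HV at 109.3° ✓; |HV| = 29.50 ✓; ∠HVS = 118.4° ✓; |VS| = 15.20 ✓; ∠VSA = 56.60° ✓; |SA| = 26.40 ✓; ∠SAJ = 130.2° ✓; |AJ| = 13.10 ✓; ∠AJC = 63.40° ✓; |JC| = 27.80 ✓; ∠JCG = 101.6° ✓; |CG| = 21.70 ✓; ∠CGM = 128.3° ✓; |GM| = 32.30 ✗.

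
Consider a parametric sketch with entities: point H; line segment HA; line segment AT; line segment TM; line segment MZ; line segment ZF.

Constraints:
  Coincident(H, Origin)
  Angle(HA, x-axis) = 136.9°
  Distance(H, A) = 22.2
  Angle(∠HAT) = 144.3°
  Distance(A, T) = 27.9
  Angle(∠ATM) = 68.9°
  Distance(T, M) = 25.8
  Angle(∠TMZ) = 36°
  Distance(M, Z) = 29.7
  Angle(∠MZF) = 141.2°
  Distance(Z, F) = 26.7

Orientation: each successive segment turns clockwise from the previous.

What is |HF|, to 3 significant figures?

57.9

∠TMZ = 36.0° gives MZ at -154° from the x-axis; with |MZ| = 29.7, Z = (-22.9, 25.0). ∠MZF = 141.2° gives ZF at 167° from the x-axis; with |ZF| = 26.7, F = (-48.9, 30.9). Then |HF| = |F − H| = 57.9.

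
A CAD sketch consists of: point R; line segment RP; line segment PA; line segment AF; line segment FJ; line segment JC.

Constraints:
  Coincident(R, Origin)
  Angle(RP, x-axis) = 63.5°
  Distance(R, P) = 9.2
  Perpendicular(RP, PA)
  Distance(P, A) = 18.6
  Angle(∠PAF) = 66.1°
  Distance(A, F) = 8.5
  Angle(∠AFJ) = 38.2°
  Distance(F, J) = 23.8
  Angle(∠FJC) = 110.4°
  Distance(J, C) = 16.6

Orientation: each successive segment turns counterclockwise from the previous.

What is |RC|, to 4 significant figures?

40.96

R is at the origin; RP runs at 63.5° with length 9.2, so P = (4.105, 8.233). RP ⟂ PA, so PA runs at 153.5°; with |PA| = 18.6, A = (-12.54, 16.53). ∠PAF = 66.1° gives AF at -92.60° from the x-axis; with |AF| = 8.5, F = (-12.93, 8.041). ∠AFJ = 38.2° gives FJ at 49.20° from the x-axis; with |FJ| = 23.8, J = (2.625, 26.06). ∠FJC = 110.4° gives JC at 118.8° from the x-axis; with |JC| = 16.6, C = (-5.372, 40.60). Then |RC| = |C − R| = 40.96.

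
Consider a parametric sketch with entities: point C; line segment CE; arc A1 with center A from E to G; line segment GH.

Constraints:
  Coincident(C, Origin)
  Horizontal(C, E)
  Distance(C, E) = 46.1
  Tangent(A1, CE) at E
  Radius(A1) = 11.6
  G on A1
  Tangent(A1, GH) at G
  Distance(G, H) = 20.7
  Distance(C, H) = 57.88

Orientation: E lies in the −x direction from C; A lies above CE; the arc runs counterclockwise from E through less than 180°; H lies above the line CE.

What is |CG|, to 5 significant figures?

39.811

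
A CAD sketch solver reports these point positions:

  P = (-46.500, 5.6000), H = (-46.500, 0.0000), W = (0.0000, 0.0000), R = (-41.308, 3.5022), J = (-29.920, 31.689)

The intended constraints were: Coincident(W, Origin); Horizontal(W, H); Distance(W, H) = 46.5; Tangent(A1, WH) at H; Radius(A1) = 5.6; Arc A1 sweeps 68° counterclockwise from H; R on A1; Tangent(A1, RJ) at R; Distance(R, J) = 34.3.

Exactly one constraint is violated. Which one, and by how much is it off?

Distance(R, J) = 34.3 — off by 3.90.

W = (0.00, 0.00) ✓; W.y = 0.00, H.y = 0.00 ✓; |WH| = 46.50 ✓; ∠(PH, HW) = 90.00° ✓; |PH| = 5.600 ✓; bearing(P→R) − bearing(P→H) = 68.00° ✓; |PR| = 5.600 ✓; ∠(PR, RJ) = 90.00° ✓; |RJ| = 30.40 ✗.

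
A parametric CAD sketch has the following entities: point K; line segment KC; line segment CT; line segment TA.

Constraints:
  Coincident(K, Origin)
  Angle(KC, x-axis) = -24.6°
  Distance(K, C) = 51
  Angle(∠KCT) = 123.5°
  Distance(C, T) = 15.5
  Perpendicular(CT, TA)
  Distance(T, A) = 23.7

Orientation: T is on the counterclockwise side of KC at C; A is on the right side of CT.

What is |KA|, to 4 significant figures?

79.32

K is at the origin; KC runs at -24.6° with length 51.0, so C = 51.0·(cos -24.6°, sin -24.6°) = (46.37, -21.23). ∠KCT = 123.5°, so CT runs at -24.6° + (180° − 123.5°) = 31.90° from the x-axis; with |CT| = 15.5, T = C + 15.5·(cos 31.90°, sin 31.90°) = (59.53, -13.04). CT ⟂ TA; with |TA| = 23.7 on the right of CT, A = T + 23.7·(0.5284, -0.8490) = (72.05, -33.16). Then |KA| = |A − K| = 79.32.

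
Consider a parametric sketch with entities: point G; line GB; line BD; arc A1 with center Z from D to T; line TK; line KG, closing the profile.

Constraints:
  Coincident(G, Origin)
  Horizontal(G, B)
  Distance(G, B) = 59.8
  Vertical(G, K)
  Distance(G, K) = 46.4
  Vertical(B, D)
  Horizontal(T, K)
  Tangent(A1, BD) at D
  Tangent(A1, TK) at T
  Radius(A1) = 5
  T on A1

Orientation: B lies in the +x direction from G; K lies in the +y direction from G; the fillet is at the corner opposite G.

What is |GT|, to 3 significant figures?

71.8

G is at the origin; G and B share the same y with |GB| = 59.8 and B on the +x side, so B = (59.8, 0.00). G and K share the same x with |GK| = 46.4 and K on the +y side, so K = (0.00, 46.4). The virtual corner opposite G is at (59.8, 46.4). A1 meets BD tangentially, so ZD is at right angles to BD and the tangent condition forces ZT to be normal to TK, with radius 5.0, so the center Z sits 5.0 in from both sides at Z = (54.8, 41.4). That places the tangent points at D = (59.8, 41.4) on BD and T = (54.8, 46.4) on TK. Then |GT| = |T − G| = 71.8.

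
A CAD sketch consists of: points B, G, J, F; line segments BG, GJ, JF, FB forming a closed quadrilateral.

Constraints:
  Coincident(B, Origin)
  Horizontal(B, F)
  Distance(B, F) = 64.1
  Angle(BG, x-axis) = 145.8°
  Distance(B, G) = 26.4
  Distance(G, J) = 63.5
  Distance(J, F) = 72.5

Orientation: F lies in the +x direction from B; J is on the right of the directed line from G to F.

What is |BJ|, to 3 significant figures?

42.9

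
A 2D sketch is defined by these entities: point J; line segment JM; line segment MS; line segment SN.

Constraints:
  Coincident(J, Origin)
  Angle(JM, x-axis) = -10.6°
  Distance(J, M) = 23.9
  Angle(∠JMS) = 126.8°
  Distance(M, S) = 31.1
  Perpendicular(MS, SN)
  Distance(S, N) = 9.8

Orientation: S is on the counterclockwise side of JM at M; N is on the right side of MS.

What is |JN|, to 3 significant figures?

53.9

J is at the origin; JM runs at -10.6° with length 23.9, so M = 23.9·(cos -10.6°, sin -10.6°) = (23.5, -4.40). ∠JMS = 126.8°, so MS runs at -10.6° + (180° − 126.8°) = 42.6° from the x-axis; with |MS| = 31.1, S = M + 31.1·(cos 42.6°, sin 42.6°) = (46.4, 16.7). MS ⟂ SN; with |SN| = 9.8 on the right of MS, N = S + 9.8·(0.677, -0.736) = (53.0, 9.44). Then |JN| = |N − J| = 53.9.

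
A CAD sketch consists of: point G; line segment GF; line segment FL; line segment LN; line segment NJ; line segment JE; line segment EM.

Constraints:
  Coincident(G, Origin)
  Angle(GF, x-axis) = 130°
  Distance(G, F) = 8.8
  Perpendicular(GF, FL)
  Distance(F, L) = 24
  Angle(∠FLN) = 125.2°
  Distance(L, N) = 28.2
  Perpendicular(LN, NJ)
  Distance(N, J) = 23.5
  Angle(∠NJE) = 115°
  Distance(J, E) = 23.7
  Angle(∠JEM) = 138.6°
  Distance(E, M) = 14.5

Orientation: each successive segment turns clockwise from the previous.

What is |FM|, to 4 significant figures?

11.85

G is at the origin; GF runs at 130.0° with length 8.8, so F = (-5.657, 6.741). GF is perpendicular to FL, so FL runs at 40.00°; with |FL| = 24.0, L = (12.73, 22.17). ∠FLN = 125.2° gives LN at -14.80° from the x-axis; with |LN| = 28.2, N = (39.99, 14.96). LN ⟂ NJ, so NJ runs at -104.8°; with |NJ| = 23.5, J = (33.99, -7.756). ∠NJE = 115.0° gives JE at -169.8° from the x-axis; with |JE| = 23.7, E = (10.66, -11.95). ∠JEM = 138.6° gives EM at 148.8° from the x-axis; with |EM| = 14.5, M = (-1.738, -4.441). Then |FM| = |M − F| = 11.85.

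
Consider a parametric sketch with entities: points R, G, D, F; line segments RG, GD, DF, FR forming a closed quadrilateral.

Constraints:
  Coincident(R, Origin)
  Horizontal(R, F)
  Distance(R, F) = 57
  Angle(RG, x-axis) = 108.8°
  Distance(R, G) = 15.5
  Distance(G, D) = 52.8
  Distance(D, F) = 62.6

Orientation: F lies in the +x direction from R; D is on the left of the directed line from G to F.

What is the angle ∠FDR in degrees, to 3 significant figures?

54.2°

R is at the origin; RF is horizontal with |RF| = 57.0 and F in +x, so F = (57.0, 0). RG runs at 108.8° with |RG| = 15.5, so G = (-5.00, 14.7). D is determined by |GD| = 52.8 and |DF| = 62.6 together: it lies at the intersection of circle(G, 52.8) and circle(F, 62.6). With |GF| = 63.7, the foot of the radical line on GF is 23.0 from G and the perpendicular offset is √(52.8² − 23.0²) = 47.5. Taking the left-of-GF solution: D = (28.3, 55.6).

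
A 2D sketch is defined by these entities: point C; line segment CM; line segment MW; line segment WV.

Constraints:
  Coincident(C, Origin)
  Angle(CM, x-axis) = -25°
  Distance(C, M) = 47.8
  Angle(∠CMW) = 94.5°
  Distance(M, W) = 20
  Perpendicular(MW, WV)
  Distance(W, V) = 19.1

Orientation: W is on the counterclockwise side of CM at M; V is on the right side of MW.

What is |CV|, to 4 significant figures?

70.85

∠CMW = 94.5°, so MW runs at -25.0° + (180° − 94.5°) = 60.50° from the x-axis; with |MW| = 20.0, W = M + 20.0·(cos 60.50°, sin 60.50°) = (53.17, -2.794). MW is perpendicular to WV; with |WV| = 19.1 on the right of MW, V = W + 19.1·(0.8704, -0.4924) = (69.79, -12.20). Then |CV| = |V − C| = 70.85.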